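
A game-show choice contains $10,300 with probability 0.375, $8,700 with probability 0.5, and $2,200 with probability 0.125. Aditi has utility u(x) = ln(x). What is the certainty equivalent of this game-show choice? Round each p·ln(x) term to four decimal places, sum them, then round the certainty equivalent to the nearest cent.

E[u] = 0.375·ln(10300) + 0.5·ln(8700) + 0.125·ln(2200) = 3.4650 + 4.5355 + 0.9620 = 8.9625
CE = e^8.9625 ≈ 7804.85

$7,804.85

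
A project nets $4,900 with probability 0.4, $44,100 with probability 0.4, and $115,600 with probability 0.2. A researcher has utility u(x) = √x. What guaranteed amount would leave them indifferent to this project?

E[u] = 0.4·√4900 + 0.4·√44100 + 0.2·√115600 = 0.4·70 + 0.4·210 + 0.2·340 = 180
CE = (180)² = 32400

$32,400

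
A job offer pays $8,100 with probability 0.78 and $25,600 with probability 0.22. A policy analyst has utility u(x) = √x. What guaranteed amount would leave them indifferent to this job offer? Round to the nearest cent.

$11,109.16

E[u] = 0.78·√8100 + 0.22·√25600 = 0.78·90 + 0.22·160 = 105.4
CE = (105.4)² = 11109.16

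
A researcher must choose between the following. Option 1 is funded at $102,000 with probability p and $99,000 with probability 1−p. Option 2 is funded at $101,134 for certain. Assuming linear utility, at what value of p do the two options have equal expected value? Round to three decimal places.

p = 0.711

p·102000 + (1−p)·99000 = 101134
3000p + 99000 = 101134
p = (101134 − 99000) / 3000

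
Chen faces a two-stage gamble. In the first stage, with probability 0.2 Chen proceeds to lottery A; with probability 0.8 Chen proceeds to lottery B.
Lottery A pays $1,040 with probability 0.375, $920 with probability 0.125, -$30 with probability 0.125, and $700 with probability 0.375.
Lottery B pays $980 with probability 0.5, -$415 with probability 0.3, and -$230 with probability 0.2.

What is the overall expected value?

EV(A) = 0.375 × 1040 + 0.125 × 920 + 0.125 × (-30) + 0.375 × 700 = 390 + 115 − 3.75 + 262.5 = 763.75
EV(B) = 0.5 × 980 + 0.3 × (-415) + 0.2 × (-230) = 490 − 124.5 − 46 = 319.5
Overall = 0.2 × 763.75 + 0.8 × 319.5 = 152.75 + 255.6 = 408.35

$408.35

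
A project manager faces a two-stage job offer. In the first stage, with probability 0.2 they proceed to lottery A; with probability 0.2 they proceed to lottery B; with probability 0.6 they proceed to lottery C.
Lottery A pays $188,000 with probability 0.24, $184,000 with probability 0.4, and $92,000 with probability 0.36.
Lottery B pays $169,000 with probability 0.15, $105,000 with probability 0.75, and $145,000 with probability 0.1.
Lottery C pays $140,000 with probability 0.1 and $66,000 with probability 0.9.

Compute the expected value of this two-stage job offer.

$98,128

EV(A) = 0.24 × 188000 + 0.4 × 184000 + 0.36 × 92000 = 45120 + 73600 + 33120 = 151840
EV(B) = 0.15 × 169000 + 0.75 × 105000 + 0.1 × 145000 = 25350 + 78750 + 14500 = 118600
EV(C) = 0.1 × 140000 + 0.9 × 66000 = 14000 + 59400 = 73400
Overall = 0.2 × 151840 + 0.2 × 118600 + 0.6 × 73400 = 30368 + 23720 + 44040 = 98128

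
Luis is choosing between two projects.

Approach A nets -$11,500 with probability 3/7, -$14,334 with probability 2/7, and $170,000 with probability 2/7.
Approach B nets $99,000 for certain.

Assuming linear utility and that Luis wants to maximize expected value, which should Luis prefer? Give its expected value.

Approach B ($99,000)

Approach A = 3/7 × (-11500) + 2/7 × (-14334) + 2/7 × 170000 = -4928.5714 − 4095.4286 + 48571.4286 = 39547.4286
Approach B: 99000 (certain)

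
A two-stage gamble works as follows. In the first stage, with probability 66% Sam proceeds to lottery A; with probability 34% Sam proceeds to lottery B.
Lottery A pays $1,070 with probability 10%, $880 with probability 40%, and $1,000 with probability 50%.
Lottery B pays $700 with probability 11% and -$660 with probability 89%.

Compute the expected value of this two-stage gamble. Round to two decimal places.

$459.40

EV(A) = 0.1 × 1070 + 0.4 × 880 + 0.5 × 1000 = 107 + 352 + 500 = 959
EV(B) = 0.11 × 700 + 0.89 × (-660) = 77 − 587.4 = -510.4
Overall = 0.66 × 959 + 0.34 × (-510.4) = 632.94 − 173.536 = 459.404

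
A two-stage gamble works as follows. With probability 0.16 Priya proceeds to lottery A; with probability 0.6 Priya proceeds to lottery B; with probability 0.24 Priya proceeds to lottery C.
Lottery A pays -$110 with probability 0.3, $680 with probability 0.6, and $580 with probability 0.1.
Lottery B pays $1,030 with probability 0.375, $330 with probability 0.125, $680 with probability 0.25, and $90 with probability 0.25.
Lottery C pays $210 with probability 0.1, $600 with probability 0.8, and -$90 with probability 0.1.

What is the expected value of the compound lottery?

EV(A) = 0.3 × (-110) + 0.6 × 680 + 0.1 × 580 = -33 + 408 + 58 = 433
EV(B) = 0.375 × 1030 + 0.125 × 330 + 0.25 × 680 + 0.25 × 90 = 386.25 + 41.25 + 170 + 22.5 = 620
EV(C) = 0.1 × 210 + 0.8 × 600 + 0.1 × (-90) = 21 + 480 − 9 = 492
Overall = 0.16 × 433 + 0.6 × 620 + 0.24 × 492 = 69.28 + 372 + 118.08 = 559.36

$559.36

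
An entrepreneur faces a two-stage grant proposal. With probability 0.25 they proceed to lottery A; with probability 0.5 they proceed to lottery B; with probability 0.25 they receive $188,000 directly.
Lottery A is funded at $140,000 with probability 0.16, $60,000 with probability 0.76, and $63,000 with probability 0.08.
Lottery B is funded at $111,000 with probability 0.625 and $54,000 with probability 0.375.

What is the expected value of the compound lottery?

$110,072.50

EV(A) = 0.16 × 140000 + 0.76 × 60000 + 0.08 × 63000 = 22400 + 45600 + 5040 = 73040
EV(B) = 0.625 × 111000 + 0.375 × 54000 = 69375 + 20250 = 89625
Branch C: 188000 (certain)
Overall = 0.25 × 73040 + 0.5 × 89625 + 0.25 × 188000 = 18260 + 44812.5 + 47000 = 110072.5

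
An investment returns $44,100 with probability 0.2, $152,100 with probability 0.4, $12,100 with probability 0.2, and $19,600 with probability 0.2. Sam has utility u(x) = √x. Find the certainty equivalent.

$61,504

E[u] = 0.2·√44100 + 0.4·√152100 + 0.2·√12100 + 0.2·√19600 = 0.2·210 + 0.4·390 + 0.2·110 + 0.2·140 = 248
CE = (248)² = 61504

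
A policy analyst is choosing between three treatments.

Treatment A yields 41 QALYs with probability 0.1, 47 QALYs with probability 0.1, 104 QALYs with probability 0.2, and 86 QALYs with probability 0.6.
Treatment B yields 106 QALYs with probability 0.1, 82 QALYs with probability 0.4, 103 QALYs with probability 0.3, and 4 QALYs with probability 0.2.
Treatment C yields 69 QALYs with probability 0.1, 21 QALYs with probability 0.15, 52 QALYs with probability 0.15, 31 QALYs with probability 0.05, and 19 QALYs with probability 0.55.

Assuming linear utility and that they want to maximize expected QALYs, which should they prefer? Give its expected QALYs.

Treatment A = 0.1 × 41 + 0.1 × 47 + 0.2 × 104 + 0.6 × 86 = 4.1 + 4.7 + 20.8 + 51.6 = 81.2
Treatment B = 0.1 × 106 + 0.4 × 82 + 0.3 × 103 + 0.2 × 4 = 10.6 + 32.8 + 30.9 + 0.8 = 75.1
Treatment C = 0.1 × 69 + 0.15 × 21 + 0.15 × 52 + 0.05 × 31 + 0.55 × 19 = 6.9 + 3.15 + 7.8 + 1.55 + 10.45 = 29.85

Treatment A (81.2 QALYs)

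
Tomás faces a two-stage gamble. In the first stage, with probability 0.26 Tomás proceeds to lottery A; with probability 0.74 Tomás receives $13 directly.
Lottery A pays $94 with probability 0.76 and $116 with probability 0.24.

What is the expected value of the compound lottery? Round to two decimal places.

$35.43

EV(A) = 0.76 × 94 + 0.24 × 116 = 71.44 + 27.84 = 99.28
Branch B: 13 (certain)
Overall = 0.26 × 99.28 + 0.74 × 13 = 25.8128 + 9.62 = 35.4328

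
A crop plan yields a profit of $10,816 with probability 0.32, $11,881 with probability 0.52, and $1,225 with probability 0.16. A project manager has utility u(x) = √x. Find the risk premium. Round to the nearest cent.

E[u] = 0.32·√10816 + 0.52·√11881 + 0.16·√1225 = 0.32·104 + 0.52·109 + 0.16·35 = 95.56
CE = (95.56)² = 9131.7136
Risk premium = EV − CE = 9835.24 − 9131.7136 = 703.5264

$703.53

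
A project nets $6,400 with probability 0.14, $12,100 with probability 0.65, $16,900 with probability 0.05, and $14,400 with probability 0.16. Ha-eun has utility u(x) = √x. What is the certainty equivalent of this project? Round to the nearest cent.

E[u] = 0.14·√6400 + 0.65·√12100 + 0.05·√16900 + 0.16·√14400 = 0.14·80 + 0.65·110 + 0.05·130 + 0.16·120 = 108.4
CE = (108.4)² = 11750.56

$11,750.56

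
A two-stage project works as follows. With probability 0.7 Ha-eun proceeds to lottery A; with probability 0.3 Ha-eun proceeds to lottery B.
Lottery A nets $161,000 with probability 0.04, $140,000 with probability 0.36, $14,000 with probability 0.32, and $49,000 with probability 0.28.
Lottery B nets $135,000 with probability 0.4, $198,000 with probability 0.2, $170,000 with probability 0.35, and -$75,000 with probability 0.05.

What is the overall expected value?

EV(A) = 0.04 × 161000 + 0.36 × 140000 + 0.32 × 14000 + 0.28 × 49000 = 6440 + 50400 + 4480 + 13720 = 75040
EV(B) = 0.4 × 135000 + 0.2 × 198000 + 0.35 × 170000 + 0.05 × (-75000) = 54000 + 39600 + 59500 − 3750 = 149350
Overall = 0.7 × 75040 + 0.3 × 149350 = 52528 + 44805 = 97333

$97,333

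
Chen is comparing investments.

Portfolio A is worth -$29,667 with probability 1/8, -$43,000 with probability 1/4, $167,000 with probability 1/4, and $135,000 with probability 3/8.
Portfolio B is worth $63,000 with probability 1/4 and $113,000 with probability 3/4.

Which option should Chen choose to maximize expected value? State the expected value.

Portfolio B ($100,500)

Portfolio A = 1/8 × (-29667) + 1/4 × (-43000) + 1/4 × 167000 + 3/8 × 135000 = -3708.375 − 10750 + 41750 + 50625 = 77916.625
Portfolio B = 1/4 × 63000 + 3/4 × 113000 = 15750 + 84750 = 100500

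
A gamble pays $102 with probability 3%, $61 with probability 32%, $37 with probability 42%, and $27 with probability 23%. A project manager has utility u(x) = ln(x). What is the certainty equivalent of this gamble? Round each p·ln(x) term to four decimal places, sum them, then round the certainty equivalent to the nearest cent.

$41.63

E[u] = 0.03·ln(102) + 0.32·ln(61) + 0.42·ln(37) + 0.23·ln(27) = 0.1387 + 1.3155 + 1.5166 + 0.7580 = 3.7288
CE = e^3.7288 ≈ 41.63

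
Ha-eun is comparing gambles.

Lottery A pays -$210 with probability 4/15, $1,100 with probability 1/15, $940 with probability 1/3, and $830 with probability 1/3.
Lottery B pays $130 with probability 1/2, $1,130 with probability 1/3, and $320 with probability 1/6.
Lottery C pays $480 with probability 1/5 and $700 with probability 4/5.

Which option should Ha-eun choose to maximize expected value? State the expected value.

Lottery A = 4/15 × (-210) + 1/15 × 1100 + 1/3 × 940 + 1/3 × 830 = -56 + 73.3333 + 313.3333 + 276.6667 = 607.3333
Lottery B = 1/2 × 130 + 1/3 × 1130 + 1/6 × 320 = 65 + 376.6667 + 53.3333 = 495
Lottery C = 1/5 × 480 + 4/5 × 700 = 96 + 560 = 656

Lottery C ($656)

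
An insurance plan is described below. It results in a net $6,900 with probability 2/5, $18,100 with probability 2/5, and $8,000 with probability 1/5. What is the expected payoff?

EV = 2/5 × 6900 + 2/5 × 18100 + 1/5 × 8000 = 2760 + 7240 + 1600 = 11600

$11,600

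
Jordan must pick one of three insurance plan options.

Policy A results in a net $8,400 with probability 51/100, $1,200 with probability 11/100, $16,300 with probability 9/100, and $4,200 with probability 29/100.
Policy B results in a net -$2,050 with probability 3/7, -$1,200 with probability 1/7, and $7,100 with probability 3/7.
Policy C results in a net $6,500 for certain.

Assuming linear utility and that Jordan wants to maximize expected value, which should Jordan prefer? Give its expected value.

Policy A ($7,101)

Policy A = 51/100 × 8400 + 11/100 × 1200 + 9/100 × 16300 + 29/100 × 4200 = 4284 + 132 + 1467 + 1218 = 7101
Policy B = 3/7 × (-2050) + 1/7 × (-1200) + 3/7 × 7100 = -878.5714 − 171.4286 + 3042.8571 = 1992.8571
Policy C: 6500 (certain)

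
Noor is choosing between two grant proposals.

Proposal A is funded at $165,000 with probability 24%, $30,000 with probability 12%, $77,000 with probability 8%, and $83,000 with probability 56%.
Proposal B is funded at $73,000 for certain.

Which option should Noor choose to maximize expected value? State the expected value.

Proposal A ($95,840)

Proposal A = 0.24 × 165000 + 0.12 × 30000 + 0.08 × 77000 + 0.56 × 83000 = 39600 + 3600 + 6160 + 46480 = 95840
Proposal B: 73000 (certain)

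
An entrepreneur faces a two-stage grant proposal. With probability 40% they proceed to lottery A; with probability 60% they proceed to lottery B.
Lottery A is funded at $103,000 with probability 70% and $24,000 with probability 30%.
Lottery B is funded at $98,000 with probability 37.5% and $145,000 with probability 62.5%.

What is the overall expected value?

$108,145

EV(A) = 0.7 × 103000 + 0.3 × 24000 = 72100 + 7200 = 79300
EV(B) = 0.375 × 98000 + 0.625 × 145000 = 36750 + 90625 = 127375
Overall = 0.4 × 79300 + 0.6 × 127375 = 31720 + 76425 = 108145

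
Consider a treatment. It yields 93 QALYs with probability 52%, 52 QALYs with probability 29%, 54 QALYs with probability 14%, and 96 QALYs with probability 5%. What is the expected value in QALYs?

75.8 QALYs

EV = 0.52 × 93 + 0.29 × 52 + 0.14 × 54 + 0.05 × 96 = 48.36 + 15.08 + 7.56 + 4.8 = 75.8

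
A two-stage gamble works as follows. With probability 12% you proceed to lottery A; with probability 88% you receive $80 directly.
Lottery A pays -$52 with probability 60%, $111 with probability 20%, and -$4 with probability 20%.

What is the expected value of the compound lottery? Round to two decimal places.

$69.22

EV(A) = 0.6 × (-52) + 0.2 × 111 + 0.2 × (-4) = -31.2 + 22.2 − 0.8 = -9.8
Branch B: 80 (certain)
Overall = 0.12 × (-9.8) + 0.88 × 80 = -1.176 + 70.4 = 69.224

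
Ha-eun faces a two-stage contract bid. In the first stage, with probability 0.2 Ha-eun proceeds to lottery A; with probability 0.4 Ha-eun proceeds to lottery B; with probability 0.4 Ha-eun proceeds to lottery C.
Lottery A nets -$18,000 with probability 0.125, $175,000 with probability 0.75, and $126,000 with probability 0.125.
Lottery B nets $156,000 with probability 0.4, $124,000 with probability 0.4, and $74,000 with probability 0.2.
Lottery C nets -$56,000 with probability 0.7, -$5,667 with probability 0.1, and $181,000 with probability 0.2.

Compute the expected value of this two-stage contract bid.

$78,243.32

EV(A) = 0.125 × (-18000) + 0.75 × 175000 + 0.125 × 126000 = -2250 + 131250 + 15750 = 144750
EV(B) = 0.4 × 156000 + 0.4 × 124000 + 0.2 × 74000 = 62400 + 49600 + 14800 = 126800
EV(C) = 0.7 × (-56000) + 0.1 × (-5667) + 0.2 × 181000 = -39200 − 566.7 + 36200 = -3566.7
Overall = 0.2 × 144750 + 0.4 × 126800 + 0.4 × (-3566.7) = 28950 + 50720 − 1426.68 = 78243.32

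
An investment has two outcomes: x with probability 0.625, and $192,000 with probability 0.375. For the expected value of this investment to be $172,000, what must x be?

0.625·x + 0.375·192000 = 172000
0.625·x = 172000 − 72000 = 100000
x = 100000 / 0.625 = 160000

x = $160,000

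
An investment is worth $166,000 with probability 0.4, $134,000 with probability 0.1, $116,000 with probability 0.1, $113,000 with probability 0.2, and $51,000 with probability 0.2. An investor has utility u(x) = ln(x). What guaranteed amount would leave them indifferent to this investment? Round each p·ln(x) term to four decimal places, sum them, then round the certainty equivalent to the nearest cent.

$114,634.03

E[u] = 0.4·ln(166000) + 0.1·ln(134000) + 0.1·ln(116000) + 0.2·ln(113000) + 0.2·ln(51000) = 4.8079 + 1.1806 + 1.1661 + 2.3270 + 2.1679 = 11.6495
CE = e^11.6495 ≈ 114634.03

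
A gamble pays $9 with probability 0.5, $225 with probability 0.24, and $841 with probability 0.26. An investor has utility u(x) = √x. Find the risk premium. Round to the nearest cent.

E[u] = 0.5·√9 + 0.24·√225 + 0.26·√841 = 0.5·3 + 0.24·15 + 0.26·29 = 12.64
CE = (12.64)² = 159.7696
Risk premium = EV − CE = 277.16 − 159.7696 = 117.3904

$117.39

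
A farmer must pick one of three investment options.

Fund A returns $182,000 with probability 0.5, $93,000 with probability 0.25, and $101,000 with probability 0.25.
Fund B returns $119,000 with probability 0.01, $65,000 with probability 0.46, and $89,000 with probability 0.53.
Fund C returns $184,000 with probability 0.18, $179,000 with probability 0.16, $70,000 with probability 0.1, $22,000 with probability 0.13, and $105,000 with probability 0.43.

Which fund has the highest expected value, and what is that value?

Fund A ($139,500)

Fund A = 0.5 × 182000 + 0.25 × 93000 + 0.25 × 101000 = 91000 + 23250 + 25250 = 139500
Fund B = 0.01 × 119000 + 0.46 × 65000 + 0.53 × 89000 = 1190 + 29900 + 47170 = 78260
Fund C = 0.18 × 184000 + 0.16 × 179000 + 0.1 × 70000 + 0.13 × 22000 + 0.43 × 105000 = 33120 + 28640 + 7000 + 2860 + 45150 = 116770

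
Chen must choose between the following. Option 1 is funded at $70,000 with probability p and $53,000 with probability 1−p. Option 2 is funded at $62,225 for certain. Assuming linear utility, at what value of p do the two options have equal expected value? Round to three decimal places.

p = 0.543

p·70000 + (1−p)·53000 = 62225
17000p + 53000 = 62225
p = (62225 − 53000) / 17000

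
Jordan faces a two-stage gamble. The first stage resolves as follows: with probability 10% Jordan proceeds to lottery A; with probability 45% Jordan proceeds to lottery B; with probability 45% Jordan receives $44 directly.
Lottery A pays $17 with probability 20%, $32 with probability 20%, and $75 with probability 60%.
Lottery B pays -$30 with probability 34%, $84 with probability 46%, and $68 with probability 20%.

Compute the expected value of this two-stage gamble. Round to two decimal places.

EV(A) = 0.2 × 17 + 0.2 × 32 + 0.6 × 75 = 3.4 + 6.4 + 45 = 54.8
EV(B) = 0.34 × (-30) + 0.46 × 84 + 0.2 × 68 = -10.2 + 38.64 + 13.6 = 42.04
Branch C: 44 (certain)
Overall = 0.1 × 54.8 + 0.45 × 42.04 + 0.45 × 44 = 5.48 + 18.918 + 19.8 = 44.198

$44.20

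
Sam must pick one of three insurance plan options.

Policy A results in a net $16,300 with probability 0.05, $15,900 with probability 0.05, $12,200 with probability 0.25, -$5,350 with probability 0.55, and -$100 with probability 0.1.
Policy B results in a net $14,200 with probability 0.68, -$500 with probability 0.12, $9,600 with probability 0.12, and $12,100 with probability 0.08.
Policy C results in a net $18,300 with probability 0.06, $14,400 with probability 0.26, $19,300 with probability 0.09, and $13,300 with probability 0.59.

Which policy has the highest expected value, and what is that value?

Policy C ($14,426)

Policy A = 0.05 × 16300 + 0.05 × 15900 + 0.25 × 12200 + 0.55 × (-5350) + 0.1 × (-100) = 815 + 795 + 3050 − 2942.5 − 10 = 1707.5
Policy B = 0.68 × 14200 + 0.12 × (-500) + 0.12 × 9600 + 0.08 × 12100 = 9656 − 60 + 1152 + 968 = 11716
Policy C = 0.06 × 18300 + 0.26 × 14400 + 0.09 × 19300 + 0.59 × 13300 = 1098 + 3744 + 1737 + 7847 = 14426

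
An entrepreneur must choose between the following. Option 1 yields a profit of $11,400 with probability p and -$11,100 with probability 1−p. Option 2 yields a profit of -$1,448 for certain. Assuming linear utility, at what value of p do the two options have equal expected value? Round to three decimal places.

p·11400 + (1−p)·(-11100) = -1448
22500p − 11100 = -1448
p = (-1448 + 11100) / 22500

p = 0.429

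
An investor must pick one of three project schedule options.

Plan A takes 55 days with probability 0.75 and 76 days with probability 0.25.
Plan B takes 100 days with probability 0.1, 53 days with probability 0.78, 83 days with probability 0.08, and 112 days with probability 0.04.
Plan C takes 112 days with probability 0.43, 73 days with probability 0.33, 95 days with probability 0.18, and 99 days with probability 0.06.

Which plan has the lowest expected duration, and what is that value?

Plan A = 0.75 × 55 + 0.25 × 76 = 41.25 + 19 = 60.25
Plan B = 0.1 × 100 + 0.78 × 53 + 0.08 × 83 + 0.04 × 112 = 10 + 41.34 + 6.64 + 4.48 = 62.46
Plan C = 0.43 × 112 + 0.33 × 73 + 0.18 × 95 + 0.06 × 99 = 48.16 + 24.09 + 17.1 + 5.94 = 95.29

Plan A (60.25 days)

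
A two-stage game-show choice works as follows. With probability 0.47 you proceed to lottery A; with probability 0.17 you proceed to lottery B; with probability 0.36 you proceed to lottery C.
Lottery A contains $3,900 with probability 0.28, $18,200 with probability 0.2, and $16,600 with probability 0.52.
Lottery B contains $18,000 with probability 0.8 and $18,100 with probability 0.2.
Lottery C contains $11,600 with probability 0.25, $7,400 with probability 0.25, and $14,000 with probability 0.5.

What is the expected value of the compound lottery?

$13,574.48

EV(A) = 0.28 × 3900 + 0.2 × 18200 + 0.52 × 16600 = 1092 + 3640 + 8632 = 13364
EV(B) = 0.8 × 18000 + 0.2 × 18100 = 14400 + 3620 = 18020
EV(C) = 0.25 × 11600 + 0.25 × 7400 + 0.5 × 14000 = 2900 + 1850 + 7000 = 11750
Overall = 0.47 × 13364 + 0.17 × 18020 + 0.36 × 11750 = 6281.08 + 3063.4 + 4230 = 13574.48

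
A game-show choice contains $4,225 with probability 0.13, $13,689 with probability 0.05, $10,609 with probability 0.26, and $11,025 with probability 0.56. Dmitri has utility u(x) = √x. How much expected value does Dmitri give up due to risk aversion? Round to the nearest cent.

E[u] = 0.13·√4225 + 0.05·√13689 + 0.26·√10609 + 0.56·√11025 = 0.13·65 + 0.05·117 + 0.26·103 + 0.56·105 = 99.88
CE = (99.88)² = 9976.0144
Risk premium = EV − CE = 10166.04 − 9976.0144 = 190.0256

$190.03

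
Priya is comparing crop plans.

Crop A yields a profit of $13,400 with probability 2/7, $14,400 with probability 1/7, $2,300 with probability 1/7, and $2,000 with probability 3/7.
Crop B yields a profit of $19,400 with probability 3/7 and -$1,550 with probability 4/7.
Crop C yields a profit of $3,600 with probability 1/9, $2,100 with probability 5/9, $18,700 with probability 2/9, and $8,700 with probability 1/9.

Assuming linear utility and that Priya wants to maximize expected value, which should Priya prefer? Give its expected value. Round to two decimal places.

Crop B ($7,428.57)

Crop A = 2/7 × 13400 + 1/7 × 14400 + 1/7 × 2300 + 3/7 × 2000 = 3828.5714 + 2057.1429 + 328.5714 + 857.1429 = 7071.4286
Crop B = 3/7 × 19400 + 4/7 × (-1550) = 8314.2857 − 885.7143 = 7428.5714
Crop C = 1/9 × 3600 + 5/9 × 2100 + 2/9 × 18700 + 1/9 × 8700 = 400 + 1166.6667 + 4155.5556 + 966.6667 = 6688.8889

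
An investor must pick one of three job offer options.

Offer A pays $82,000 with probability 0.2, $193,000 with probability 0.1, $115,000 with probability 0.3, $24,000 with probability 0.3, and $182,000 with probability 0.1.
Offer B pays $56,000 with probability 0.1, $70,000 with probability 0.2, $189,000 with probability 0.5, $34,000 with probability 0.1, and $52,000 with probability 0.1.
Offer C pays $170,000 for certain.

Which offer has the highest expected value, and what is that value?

Offer C ($170,000)

Offer A = 0.2 × 82000 + 0.1 × 193000 + 0.3 × 115000 + 0.3 × 24000 + 0.1 × 182000 = 16400 + 19300 + 34500 + 7200 + 18200 = 95600
Offer B = 0.1 × 56000 + 0.2 × 70000 + 0.5 × 189000 + 0.1 × 34000 + 0.1 × 52000 = 5600 + 14000 + 94500 + 3400 + 5200 = 122700
Offer C: 170000 (certain)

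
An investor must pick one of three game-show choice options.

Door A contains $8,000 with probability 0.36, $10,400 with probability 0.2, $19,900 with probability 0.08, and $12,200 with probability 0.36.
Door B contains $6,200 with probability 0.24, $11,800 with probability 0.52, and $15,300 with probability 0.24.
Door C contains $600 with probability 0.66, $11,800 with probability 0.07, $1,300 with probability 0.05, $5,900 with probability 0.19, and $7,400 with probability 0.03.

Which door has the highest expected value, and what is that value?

Door B ($11,296)

Door A = 0.36 × 8000 + 0.2 × 10400 + 0.08 × 19900 + 0.36 × 12200 = 2880 + 2080 + 1592 + 4392 = 10944
Door B = 0.24 × 6200 + 0.52 × 11800 + 0.24 × 15300 = 1488 + 6136 + 3672 = 11296
Door C = 0.66 × 600 + 0.07 × 11800 + 0.05 × 1300 + 0.19 × 5900 + 0.03 × 7400 = 396 + 826 + 65 + 1121 + 222 = 2630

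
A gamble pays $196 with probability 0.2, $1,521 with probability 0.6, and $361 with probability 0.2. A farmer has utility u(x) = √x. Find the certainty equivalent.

$900

E[u] = 0.2·√196 + 0.6·√1521 + 0.2·√361 = 0.2·14 + 0.6·39 + 0.2·19 = 30
CE = (30)² = 900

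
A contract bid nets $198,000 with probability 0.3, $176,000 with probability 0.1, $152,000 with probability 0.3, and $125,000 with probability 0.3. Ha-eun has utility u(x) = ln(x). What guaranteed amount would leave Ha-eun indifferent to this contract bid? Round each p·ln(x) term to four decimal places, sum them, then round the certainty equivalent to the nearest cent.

$157,455.79

E[u] = 0.3·ln(198000) + 0.1·ln(176000) + 0.3·ln(152000) + 0.3·ln(125000) = 3.6588 + 1.2078 + 3.5795 + 3.5208 = 11.9669
CE = e^11.9669 ≈ 157455.79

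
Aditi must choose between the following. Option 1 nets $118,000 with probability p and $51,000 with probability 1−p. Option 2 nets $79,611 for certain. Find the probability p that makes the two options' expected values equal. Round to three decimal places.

p = 0.427

p·118000 + (1−p)·51000 = 79611
67000p + 51000 = 79611
p = (79611 − 51000) / 67000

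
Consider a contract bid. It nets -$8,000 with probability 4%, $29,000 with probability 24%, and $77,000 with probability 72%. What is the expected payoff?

EV = 0.04 × (-8000) + 0.24 × 29000 + 0.72 × 77000 = -320 + 6960 + 55440 = 62080

$62,080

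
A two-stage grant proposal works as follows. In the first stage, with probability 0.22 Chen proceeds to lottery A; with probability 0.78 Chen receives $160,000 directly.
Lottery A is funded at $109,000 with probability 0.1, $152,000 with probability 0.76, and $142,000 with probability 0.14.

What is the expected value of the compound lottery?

EV(A) = 0.1 × 109000 + 0.76 × 152000 + 0.14 × 142000 = 10900 + 115520 + 19880 = 146300
Branch B: 160000 (certain)
Overall = 0.22 × 146300 + 0.78 × 160000 = 32186 + 124800 = 156986

$156,986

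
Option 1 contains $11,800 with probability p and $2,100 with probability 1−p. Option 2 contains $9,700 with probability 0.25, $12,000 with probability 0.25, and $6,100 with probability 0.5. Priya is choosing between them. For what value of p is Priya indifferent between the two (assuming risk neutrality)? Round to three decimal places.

p = 0.657

EV(Option 2) = 0.25 × 9700 + 0.25 × 12000 + 0.5 × 6100 = 2425 + 3000 + 3050 = 8475
p·11800 + (1−p)·2100 = 8475
9700p + 2100 = 8475
p = (8475 − 2100) / 9700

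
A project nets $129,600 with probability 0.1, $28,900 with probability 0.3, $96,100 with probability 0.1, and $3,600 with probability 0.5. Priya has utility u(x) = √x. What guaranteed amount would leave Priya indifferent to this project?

E[u] = 0.1·√129600 + 0.3·√28900 + 0.1·√96100 + 0.5·√3600 = 0.1·360 + 0.3·170 + 0.1·310 + 0.5·60 = 148
CE = (148)² = 21904

$21,904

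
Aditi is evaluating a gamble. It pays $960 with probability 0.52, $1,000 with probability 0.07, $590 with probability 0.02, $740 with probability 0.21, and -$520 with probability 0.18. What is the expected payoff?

$642.80

EV = 0.52 × 960 + 0.07 × 1000 + 0.02 × 590 + 0.21 × 740 + 0.18 × (-520) = 499.2 + 70 + 11.8 + 155.4 − 93.6 = 642.8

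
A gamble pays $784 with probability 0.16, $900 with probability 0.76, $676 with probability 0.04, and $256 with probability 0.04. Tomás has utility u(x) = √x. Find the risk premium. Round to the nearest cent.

E[u] = 0.16·√784 + 0.76·√900 + 0.04·√676 + 0.04·√256 = 0.16·28 + 0.76·30 + 0.04·26 + 0.04·16 = 28.96
CE = (28.96)² = 838.6816
Risk premium = EV − CE = 846.72 − 838.6816 = 8.0384

$8.04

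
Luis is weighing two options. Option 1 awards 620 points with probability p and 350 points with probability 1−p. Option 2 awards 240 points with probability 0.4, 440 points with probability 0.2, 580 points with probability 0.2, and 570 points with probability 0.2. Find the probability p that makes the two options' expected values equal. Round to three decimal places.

EV(Option 2) = 0.4 × 240 + 0.2 × 440 + 0.2 × 580 + 0.2 × 570 = 96 + 88 + 116 + 114 = 414
p·620 + (1−p)·350 = 414
270p + 350 = 414
p = (414 − 350) / 270

p = 0.237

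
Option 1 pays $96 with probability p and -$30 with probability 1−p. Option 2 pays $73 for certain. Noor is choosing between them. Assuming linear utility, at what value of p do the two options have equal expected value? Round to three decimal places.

p·96 + (1−p)·(-30) = 73
126p − 30 = 73
p = (73 + 30) / 126

p = 0.817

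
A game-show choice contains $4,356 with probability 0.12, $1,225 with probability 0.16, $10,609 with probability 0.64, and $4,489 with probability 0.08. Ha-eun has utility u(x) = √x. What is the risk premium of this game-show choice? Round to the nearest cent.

$676.56

E[u] = 0.12·√4356 + 0.16·√1225 + 0.64·√10609 + 0.08·√4489 = 0.12·66 + 0.16·35 + 0.64·103 + 0.08·67 = 84.8
CE = (84.8)² = 7191.04
Risk premium = EV − CE = 7867.6 − 7191.04 = 676.56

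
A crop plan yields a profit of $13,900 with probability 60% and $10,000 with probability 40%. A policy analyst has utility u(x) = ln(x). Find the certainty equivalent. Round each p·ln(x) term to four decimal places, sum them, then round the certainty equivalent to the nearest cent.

$12,184.26

E[u] = 0.6·ln(13900) + 0.4·ln(10000) = 5.7238 + 3.6841 = 9.4079
CE = e^9.4079 ≈ 12184.26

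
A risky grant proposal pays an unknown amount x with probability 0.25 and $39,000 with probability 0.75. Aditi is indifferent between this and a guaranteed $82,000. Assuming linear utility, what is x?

0.25·x + 0.75·39000 = 82000
0.25·x = 82000 − 29250 = 52750
x = 52750 / 0.25 = 211000

x = $211,000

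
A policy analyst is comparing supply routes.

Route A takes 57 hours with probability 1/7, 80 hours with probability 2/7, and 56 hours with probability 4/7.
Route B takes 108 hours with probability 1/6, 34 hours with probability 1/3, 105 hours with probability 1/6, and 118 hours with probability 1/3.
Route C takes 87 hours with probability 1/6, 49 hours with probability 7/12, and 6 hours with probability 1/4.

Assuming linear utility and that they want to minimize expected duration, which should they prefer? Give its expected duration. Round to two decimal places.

Route C (44.58 hours)

Route A = 1/7 × 57 + 2/7 × 80 + 4/7 × 56 = 8.1429 + 22.8571 + 32 = 63
Route B = 1/6 × 108 + 1/3 × 34 + 1/6 × 105 + 1/3 × 118 = 18 + 11.3333 + 17.5 + 39.3333 = 86.1667
Route C = 1/6 × 87 + 7/12 × 49 + 1/4 × 6 = 14.5 + 28.5833 + 1.5 = 44.5833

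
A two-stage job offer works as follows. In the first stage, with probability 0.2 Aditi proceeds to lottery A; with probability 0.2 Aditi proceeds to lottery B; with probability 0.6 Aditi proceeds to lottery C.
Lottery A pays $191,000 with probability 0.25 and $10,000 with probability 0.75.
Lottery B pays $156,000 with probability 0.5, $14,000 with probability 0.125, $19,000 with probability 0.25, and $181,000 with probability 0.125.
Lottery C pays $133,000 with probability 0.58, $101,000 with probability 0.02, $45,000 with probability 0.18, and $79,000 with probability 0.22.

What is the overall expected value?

$95,259

EV(A) = 0.25 × 191000 + 0.75 × 10000 = 47750 + 7500 = 55250
EV(B) = 0.5 × 156000 + 0.125 × 14000 + 0.25 × 19000 + 0.125 × 181000 = 78000 + 1750 + 4750 + 22625 = 107125
EV(C) = 0.58 × 133000 + 0.02 × 101000 + 0.18 × 45000 + 0.22 × 79000 = 77140 + 2020 + 8100 + 17380 = 104640
Overall = 0.2 × 55250 + 0.2 × 107125 + 0.6 × 104640 = 11050 + 21425 + 62784 = 95259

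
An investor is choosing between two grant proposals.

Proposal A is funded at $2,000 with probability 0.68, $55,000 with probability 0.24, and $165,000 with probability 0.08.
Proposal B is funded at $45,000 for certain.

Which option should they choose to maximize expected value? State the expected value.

Proposal A = 0.68 × 2000 + 0.24 × 55000 + 0.08 × 165000 = 1360 + 13200 + 13200 = 27760
Proposal B: 45000 (certain)

Proposal B ($45,000)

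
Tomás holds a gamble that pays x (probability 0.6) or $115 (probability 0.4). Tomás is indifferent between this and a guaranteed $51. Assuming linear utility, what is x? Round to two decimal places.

0.6·x + 0.4·115 = 51
0.6·x = 51 − 46 = 5
x = 5 / 0.6 = 8.3333

x = $8.33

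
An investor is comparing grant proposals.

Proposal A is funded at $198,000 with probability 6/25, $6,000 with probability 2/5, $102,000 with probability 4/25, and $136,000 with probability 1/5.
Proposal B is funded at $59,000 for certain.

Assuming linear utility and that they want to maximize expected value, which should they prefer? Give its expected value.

Proposal A = 6/25 × 198000 + 2/5 × 6000 + 4/25 × 102000 + 1/5 × 136000 = 47520 + 2400 + 16320 + 27200 = 93440
Proposal B: 59000 (certain)

Proposal A ($93,440)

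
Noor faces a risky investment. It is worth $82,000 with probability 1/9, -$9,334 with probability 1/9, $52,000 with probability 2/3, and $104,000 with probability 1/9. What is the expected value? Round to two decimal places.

$54,296.22

EV = 1/9 × 82000 + 1/9 × (-9334) + 2/3 × 52000 + 1/9 × 104000 = 9111.1111 − 1037.1111 + 34666.6667 + 11555.5556 = 54296.2222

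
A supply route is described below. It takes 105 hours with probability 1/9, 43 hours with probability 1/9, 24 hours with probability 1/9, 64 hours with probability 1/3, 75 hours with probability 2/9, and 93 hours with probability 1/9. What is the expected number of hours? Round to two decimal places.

67.44 hours

EV = 1/9 × 105 + 1/9 × 43 + 1/9 × 24 + 1/3 × 64 + 2/9 × 75 + 1/9 × 93 = 11.6667 + 4.7778 + 2.6667 + 21.3333 + 16.6667 + 10.3333 = 67.4444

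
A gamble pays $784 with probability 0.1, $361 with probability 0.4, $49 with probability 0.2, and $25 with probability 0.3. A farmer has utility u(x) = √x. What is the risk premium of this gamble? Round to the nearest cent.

E[u] = 0.1·√784 + 0.4·√361 + 0.2·√49 + 0.3·√25 = 0.1·28 + 0.4·19 + 0.2·7 + 0.3·5 = 13.3
CE = (13.3)² = 176.89
Risk premium = EV − CE = 240.1 − 176.89 = 63.21

$63.21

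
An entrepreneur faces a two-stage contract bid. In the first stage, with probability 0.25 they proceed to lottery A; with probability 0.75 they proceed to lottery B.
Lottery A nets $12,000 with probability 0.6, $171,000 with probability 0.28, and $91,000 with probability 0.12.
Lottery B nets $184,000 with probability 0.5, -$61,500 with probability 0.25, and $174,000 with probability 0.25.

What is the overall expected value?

EV(A) = 0.6 × 12000 + 0.28 × 171000 + 0.12 × 91000 = 7200 + 47880 + 10920 = 66000
EV(B) = 0.5 × 184000 + 0.25 × (-61500) + 0.25 × 174000 = 92000 − 15375 + 43500 = 120125
Overall = 0.25 × 66000 + 0.75 × 120125 = 16500 + 90093.75 = 106593.75

$106,593.75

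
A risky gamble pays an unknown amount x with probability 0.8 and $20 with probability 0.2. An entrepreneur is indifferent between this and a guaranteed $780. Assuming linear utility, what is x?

x = $970

0.8·x + 0.2·20 = 780
0.8·x = 780 − 4 = 776
x = 776 / 0.8 = 970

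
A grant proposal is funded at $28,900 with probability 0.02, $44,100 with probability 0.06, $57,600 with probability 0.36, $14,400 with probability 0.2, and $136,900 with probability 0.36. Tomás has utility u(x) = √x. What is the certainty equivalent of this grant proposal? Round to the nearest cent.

$67,392.16

E[u] = 0.02·√28900 + 0.06·√44100 + 0.36·√57600 + 0.2·√14400 + 0.36·√136900 = 0.02·170 + 0.06·210 + 0.36·240 + 0.2·120 + 0.36·370 = 259.6
CE = (259.6)² = 67392.16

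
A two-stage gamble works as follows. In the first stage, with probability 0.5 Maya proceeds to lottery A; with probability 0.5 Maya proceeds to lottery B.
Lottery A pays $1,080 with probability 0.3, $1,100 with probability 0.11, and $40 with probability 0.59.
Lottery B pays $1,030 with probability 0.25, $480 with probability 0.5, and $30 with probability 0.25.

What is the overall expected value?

$486.80

EV(A) = 0.3 × 1080 + 0.11 × 1100 + 0.59 × 40 = 324 + 121 + 23.6 = 468.6
EV(B) = 0.25 × 1030 + 0.5 × 480 + 0.25 × 30 = 257.5 + 240 + 7.5 = 505
Overall = 0.5 × 468.6 + 0.5 × 505 = 234.3 + 252.5 = 486.8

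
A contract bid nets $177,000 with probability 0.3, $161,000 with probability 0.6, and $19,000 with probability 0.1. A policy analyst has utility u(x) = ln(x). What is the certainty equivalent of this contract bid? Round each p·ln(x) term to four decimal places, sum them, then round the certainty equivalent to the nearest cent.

$133,773.05

E[u] = 0.3·ln(177000) + 0.6·ln(161000) + 0.1·ln(19000) = 3.6252 + 7.1935 + 0.9852 = 11.8039
CE = e^11.8039 ≈ 133773.05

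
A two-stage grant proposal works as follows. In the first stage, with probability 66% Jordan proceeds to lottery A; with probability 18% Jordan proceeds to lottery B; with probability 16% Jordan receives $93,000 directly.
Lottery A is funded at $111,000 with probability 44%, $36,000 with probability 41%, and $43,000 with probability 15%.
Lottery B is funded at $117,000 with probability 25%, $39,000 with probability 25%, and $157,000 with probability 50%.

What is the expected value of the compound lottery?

$82,263

EV(A) = 0.44 × 111000 + 0.41 × 36000 + 0.15 × 43000 = 48840 + 14760 + 6450 = 70050
EV(B) = 0.25 × 117000 + 0.25 × 39000 + 0.5 × 157000 = 29250 + 9750 + 78500 = 117500
Branch C: 93000 (certain)
Overall = 0.66 × 70050 + 0.18 × 117500 + 0.16 × 93000 = 46233 + 21150 + 14880 = 82263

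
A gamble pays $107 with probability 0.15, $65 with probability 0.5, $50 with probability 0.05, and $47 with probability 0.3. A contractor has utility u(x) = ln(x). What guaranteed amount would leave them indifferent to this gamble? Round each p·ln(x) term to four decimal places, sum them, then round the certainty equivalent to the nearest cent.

$62.72

E[u] = 0.15·ln(107) + 0.5·ln(65) + 0.05·ln(50) + 0.3·ln(47) = 0.7009 + 2.0872 + 0.1956 + 1.1550 = 4.1387
CE = e^4.1387 ≈ 62.72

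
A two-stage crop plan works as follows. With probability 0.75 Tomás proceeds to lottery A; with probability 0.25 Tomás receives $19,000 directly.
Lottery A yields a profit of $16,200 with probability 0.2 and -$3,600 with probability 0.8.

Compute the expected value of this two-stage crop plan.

$5,020

EV(A) = 0.2 × 16200 + 0.8 × (-3600) = 3240 − 2880 = 360
Branch B: 19000 (certain)
Overall = 0.75 × 360 + 0.25 × 19000 = 270 + 4750 = 5020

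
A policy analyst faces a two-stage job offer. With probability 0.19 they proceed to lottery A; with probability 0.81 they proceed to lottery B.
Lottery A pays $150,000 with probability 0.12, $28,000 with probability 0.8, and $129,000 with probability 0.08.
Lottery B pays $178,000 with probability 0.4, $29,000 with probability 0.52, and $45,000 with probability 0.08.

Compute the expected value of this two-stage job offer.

$82,439.60

EV(A) = 0.12 × 150000 + 0.8 × 28000 + 0.08 × 129000 = 18000 + 22400 + 10320 = 50720
EV(B) = 0.4 × 178000 + 0.52 × 29000 + 0.08 × 45000 = 71200 + 15080 + 3600 = 89880
Overall = 0.19 × 50720 + 0.81 × 89880 = 9636.8 + 72802.8 = 82439.6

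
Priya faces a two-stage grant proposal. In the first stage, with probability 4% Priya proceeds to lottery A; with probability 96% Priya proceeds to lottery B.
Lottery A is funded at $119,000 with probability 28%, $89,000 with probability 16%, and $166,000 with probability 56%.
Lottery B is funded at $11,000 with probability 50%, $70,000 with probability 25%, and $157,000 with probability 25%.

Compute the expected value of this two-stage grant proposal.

EV(A) = 0.28 × 119000 + 0.16 × 89000 + 0.56 × 166000 = 33320 + 14240 + 92960 = 140520
EV(B) = 0.5 × 11000 + 0.25 × 70000 + 0.25 × 157000 = 5500 + 17500 + 39250 = 62250
Overall = 0.04 × 140520 + 0.96 × 62250 = 5620.8 + 59760 = 65380.8

$65,380.80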